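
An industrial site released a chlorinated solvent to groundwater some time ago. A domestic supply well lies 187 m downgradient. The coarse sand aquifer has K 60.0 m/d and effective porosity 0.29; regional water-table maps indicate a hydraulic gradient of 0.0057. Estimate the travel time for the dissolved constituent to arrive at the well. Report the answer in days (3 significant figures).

159 days

Specific discharge q = 60.0 × 0.0057 = 0.3420 m/d
Average linear velocity = 0.3420 / 0.29 = 1.179 m/d
t = L / v = 187 / 1.179 = 158.6 d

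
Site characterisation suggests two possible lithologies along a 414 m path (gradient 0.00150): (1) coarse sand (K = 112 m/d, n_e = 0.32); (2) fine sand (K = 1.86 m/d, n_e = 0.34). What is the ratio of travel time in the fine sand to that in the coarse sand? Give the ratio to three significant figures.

64.0

Unit 1 (coarse sand): v = 112×0.0015/0.32 = 0.5250 m/d, t = 414/0.5250 = 788.6 d
Unit 2 (fine sand): v = 1.86×0.0015/0.34 = 0.008206 m/d, t = 414/0.008206 = 50450 d
t(fine sand) / t(coarse sand) = 50450/788.6 = 64.0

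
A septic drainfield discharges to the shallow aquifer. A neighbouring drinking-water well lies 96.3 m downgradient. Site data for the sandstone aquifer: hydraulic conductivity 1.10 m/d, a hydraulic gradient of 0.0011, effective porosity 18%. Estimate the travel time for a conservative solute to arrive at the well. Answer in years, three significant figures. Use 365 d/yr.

39.2 years

q = Ki = 1.10 × 0.0011 = 0.001210 m/d
v = Ki/n = 1.10·0.0011/0.18 = 0.006722 m/d
t = L / v = 96.3 / 0.006722 = 14330 d
   = 14330 / 365 = 39.2 yr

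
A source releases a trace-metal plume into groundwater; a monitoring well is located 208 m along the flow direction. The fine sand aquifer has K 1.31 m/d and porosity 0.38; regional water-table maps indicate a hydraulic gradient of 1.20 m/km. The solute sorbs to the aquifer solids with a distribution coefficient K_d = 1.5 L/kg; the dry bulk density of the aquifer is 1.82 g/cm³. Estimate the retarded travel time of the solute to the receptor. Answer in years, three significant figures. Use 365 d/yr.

1130 years

Darcy flux q = K·i = 1.31 × 0.0012 = 0.001572 m/d
v = Ki/n = 1.31·0.0012/0.38 = 0.004137 m/d
Retardation R = 1 + ρ_b·K_d/n = 1 + 1.82×1.5/0.38 = 8.184
Contaminant velocity v_c = v/R = 0.004137/8.184 = 5.055e-4 m/d
t = L/v_c = 208/5.055e-4 = 411500 d
   = 411500/365 = 1130 yr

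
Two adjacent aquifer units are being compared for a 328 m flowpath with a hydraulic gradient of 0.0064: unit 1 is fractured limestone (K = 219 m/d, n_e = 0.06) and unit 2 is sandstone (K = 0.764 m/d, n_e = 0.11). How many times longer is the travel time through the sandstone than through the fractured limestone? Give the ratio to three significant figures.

Unit 1 (fractured limestone): v = 219×0.0064/0.06 = 23.36 m/d, t = 328/23.36 = 14.04 d
Unit 2 (sandstone): v = 0.764×0.0064/0.11 = 0.04445 m/d, t = 328/0.04445 = 7379 d
t(sandstone) / t(fractured limestone) = 7379/14.04 = 526

526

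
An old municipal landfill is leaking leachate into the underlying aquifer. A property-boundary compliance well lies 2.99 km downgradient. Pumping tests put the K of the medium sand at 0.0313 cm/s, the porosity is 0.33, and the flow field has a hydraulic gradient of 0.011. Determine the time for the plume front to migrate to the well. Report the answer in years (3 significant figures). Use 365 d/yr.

K = 0.0313 cm/s × 864 = 27.04 m/d
Darcy flux q = K·i = 27.04 × 0.011 = 0.2975 m/d
Average linear velocity = 0.2975 / 0.33 = 0.9014 m/d
L = 2.99 km = 2990 m
t = L / v = 2990 / 0.9014 = 3317 d
   = 3317 / 365 = 9.09 yr

9.09 years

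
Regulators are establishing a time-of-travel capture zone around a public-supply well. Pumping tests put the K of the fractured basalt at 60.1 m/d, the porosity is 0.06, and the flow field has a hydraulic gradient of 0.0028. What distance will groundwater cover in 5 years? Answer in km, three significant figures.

5.12 km

Specific discharge q = 60.1 × 0.0028 = 0.1683 m/d
Seepage velocity v = q / n = 0.1683 / 0.06 = 2.805 m/d
T = 5 yr × 365 = 1825 d
L = v × T = 2.805 × 1825 = 5119 m
   = 5.12 km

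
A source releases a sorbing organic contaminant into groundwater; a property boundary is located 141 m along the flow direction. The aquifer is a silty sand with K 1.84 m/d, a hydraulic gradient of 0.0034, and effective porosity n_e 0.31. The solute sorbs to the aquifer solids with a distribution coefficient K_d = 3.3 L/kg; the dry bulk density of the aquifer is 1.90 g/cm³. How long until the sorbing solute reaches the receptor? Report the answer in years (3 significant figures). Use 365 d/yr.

q = Ki = 1.84 × 0.0034 = 0.006256 m/d
v_s = q/n_e = 0.006256/0.31 = 0.02018 m/d
Retardation R = 1 + ρ_b·K_d/n = 1 + 1.90×3.3/0.31 = 21.23
Contaminant velocity v_c = v/R = 0.02018/21.23 = 9.508e-4 m/d
t = L/v_c = 141/9.508e-4 = 148300 d
   = 148300/365 = 406 yr

406 years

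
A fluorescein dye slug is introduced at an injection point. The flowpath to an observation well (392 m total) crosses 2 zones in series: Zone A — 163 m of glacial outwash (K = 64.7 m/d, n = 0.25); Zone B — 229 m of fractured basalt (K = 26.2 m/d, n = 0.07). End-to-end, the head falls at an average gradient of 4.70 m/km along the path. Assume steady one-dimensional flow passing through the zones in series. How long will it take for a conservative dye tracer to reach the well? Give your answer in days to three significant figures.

347 days

Continuity: the same q passes through each zone, so ΔH = q·Σ(L_j/K_j) — the zones act as resistances in series.
Σ(L/K) = 163/64.7 + 229/26.2 = 2.519 + 8.740 = 11.26 d
K_eq = L_total / Σ(L/K) = 392 / 11.26 = 34.81 m/d
q = K_eq · i = 34.81 × 0.0047 = 0.1636 m/d (same in every zone)
Zone A: v = q/n = 0.1636/0.25 = 0.6545 m/d → t_A = 163/0.6545 = 249.0 d
Zone B: v = q/n = 0.1636/0.07 = 2.338 m/d → t_B = 229/2.338 = 97.97 d
Total t = 249.0 + 97.97 = 347.0 d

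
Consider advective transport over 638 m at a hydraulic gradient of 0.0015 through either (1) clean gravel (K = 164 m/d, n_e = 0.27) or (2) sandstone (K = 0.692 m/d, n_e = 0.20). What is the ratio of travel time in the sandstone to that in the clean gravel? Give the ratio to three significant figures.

176

Unit 1 (clean gravel): v = 164×0.0015/0.27 = 0.9111 m/d, t = 638/0.9111 = 700.2 d
Unit 2 (sandstone): v = 0.692×0.0015/0.20 = 0.005190 m/d, t = 638/0.005190 = 122900 d
t(sandstone) / t(clean gravel) = 122900/700.2 = 176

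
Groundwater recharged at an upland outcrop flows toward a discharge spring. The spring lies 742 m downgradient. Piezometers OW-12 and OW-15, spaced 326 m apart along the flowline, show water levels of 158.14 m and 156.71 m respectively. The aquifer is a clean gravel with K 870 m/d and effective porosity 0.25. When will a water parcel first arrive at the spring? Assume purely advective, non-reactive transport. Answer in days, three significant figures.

Hydraulic gradient i = (158.14 − 156.71) / 326 = 1.43 / 326 = 0.004387
Darcy flux q = K·i = 870 × 0.004387 = 3.816 m/d
v_s = q/n_e = 3.816/0.25 = 15.27 m/d
t = L / v = 742 / 15.27 = 48.61 d

48.6 days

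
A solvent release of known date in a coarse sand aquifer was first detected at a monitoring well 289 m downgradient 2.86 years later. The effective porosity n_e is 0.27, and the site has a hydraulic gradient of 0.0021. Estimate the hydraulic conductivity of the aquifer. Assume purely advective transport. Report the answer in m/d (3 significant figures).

35.6 m/d

t = 2.86 years = 1044 d
v = L / t = 289 / 1044 = 0.2768 m/d
K = v · n / i = 0.2768 × 0.27 / 0.0021 = 35.6 m/d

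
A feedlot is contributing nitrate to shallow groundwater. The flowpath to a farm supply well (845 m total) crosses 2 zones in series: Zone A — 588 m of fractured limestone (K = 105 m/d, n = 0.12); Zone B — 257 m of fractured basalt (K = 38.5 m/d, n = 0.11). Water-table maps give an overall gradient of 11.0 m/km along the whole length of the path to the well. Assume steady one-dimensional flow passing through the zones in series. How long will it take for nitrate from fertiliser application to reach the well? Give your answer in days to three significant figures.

For zones in series the flux q is common to all zones; the equivalent conductivity is the harmonic (thickness-weighted) mean, K_eq = L_total / Σ(L_j/K_j).
Σ(L/K) = 588/105 + 257/38.5 = 5.600 + 6.675 = 12.28 d
K_eq = L_total / Σ(L/K) = 845 / 12.28 = 68.84 m/d
q = K_eq · i = 68.84 × 0.011 = 0.7572 m/d (same in every zone)
Zone A: v = q/n = 0.7572/0.12 = 6.310 m/d → t_A = 588/6.310 = 93.18 d
Zone B: v = q/n = 0.7572/0.11 = 6.884 m/d → t_B = 257/6.884 = 37.33 d
Total t = 93.18 + 37.33 = 130.5 d

131 days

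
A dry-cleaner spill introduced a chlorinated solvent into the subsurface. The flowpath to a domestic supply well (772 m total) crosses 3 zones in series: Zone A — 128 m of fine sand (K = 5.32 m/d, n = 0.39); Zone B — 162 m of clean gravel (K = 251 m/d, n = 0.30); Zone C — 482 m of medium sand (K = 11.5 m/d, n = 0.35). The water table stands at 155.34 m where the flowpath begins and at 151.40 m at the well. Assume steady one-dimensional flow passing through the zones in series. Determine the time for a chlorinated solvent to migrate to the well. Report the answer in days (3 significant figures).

4520 days

Total head drop ΔH = 155.34 − 151.40 = 3.94 m
Steady 1-D flow in series ⇒ the Darcy flux q is identical in every zone and the zone head losses add (resistances L/K in series).
Σ(L/K) = 128/5.32 + 162/251 + 482/11.5 = 24.06 + 0.6454 + 41.91 = 66.62 d
q = ΔH / Σ(L/K) = 3.94 / 66.62 = 0.05914 m/d (same in every zone)
Zone A: v = q/n = 0.05914/0.39 = 0.1516 m/d → t_A = 128/0.1516 = 844.1 d
Zone B: v = q/n = 0.05914/0.30 = 0.1971 m/d → t_B = 162/0.1971 = 821.7 d
Zone C: v = q/n = 0.05914/0.35 = 0.1690 m/d → t_C = 482/0.1690 = 2852 d
Total t = 844.1 + 821.7 + 2852 = 4518 d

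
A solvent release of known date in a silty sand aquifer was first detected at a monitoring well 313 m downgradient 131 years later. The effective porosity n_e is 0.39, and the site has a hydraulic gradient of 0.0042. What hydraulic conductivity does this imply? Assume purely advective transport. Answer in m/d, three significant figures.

t = 131 years = 47820 d
v = L / t = 313 / 47820 = 0.006546 m/d
K = v · n / i = 0.006546 × 0.39 / 0.0042 = 0.608 m/d

0.608 m/d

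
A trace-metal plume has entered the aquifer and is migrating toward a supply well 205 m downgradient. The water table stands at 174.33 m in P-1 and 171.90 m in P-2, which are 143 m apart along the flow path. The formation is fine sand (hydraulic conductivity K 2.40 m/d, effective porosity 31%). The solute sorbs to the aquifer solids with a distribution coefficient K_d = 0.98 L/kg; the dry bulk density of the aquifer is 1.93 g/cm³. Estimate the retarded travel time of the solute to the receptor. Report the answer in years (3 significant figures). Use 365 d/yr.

Hydraulic gradient i = (174.33 − 171.90) / 143 = 2.43 / 143 = 0.01699
q = Ki = 2.40 × 0.01699 = 0.04078 m/d
Average linear velocity = 0.04078 / 0.31 = 0.1316 m/d
Retardation R = 1 + ρ_b·K_d/n = 1 + 1.93×0.98/0.31 = 7.101
Contaminant velocity v_c = v/R = 0.1316/7.101 = 0.01853 m/d
t = L/v_c = 205/0.01853 = 11070 d
   = 11070/365 = 30.3 yr

30.3 years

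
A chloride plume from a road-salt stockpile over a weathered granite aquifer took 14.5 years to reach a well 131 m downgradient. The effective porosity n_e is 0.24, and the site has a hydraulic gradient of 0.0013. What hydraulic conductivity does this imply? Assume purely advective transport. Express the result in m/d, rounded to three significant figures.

t = 14.5 years = 5293 d
v = L / t = 131 / 5293 = 0.02475 m/d
K = v · n / i = 0.02475 × 0.24 / 0.0013 = 4.57 m/d

4.57 m/d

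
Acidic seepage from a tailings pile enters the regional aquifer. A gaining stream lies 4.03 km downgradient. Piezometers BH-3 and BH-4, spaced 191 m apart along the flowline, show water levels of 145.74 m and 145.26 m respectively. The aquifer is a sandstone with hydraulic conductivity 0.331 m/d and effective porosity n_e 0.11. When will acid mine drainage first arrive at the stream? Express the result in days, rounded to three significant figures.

Hydraulic gradient i = (145.74 − 145.26) / 191 = 0.48 / 191 = 0.002513
Darcy flux q = K·i = 0.331 × 0.002513 = 8.318e-4 m/d
Seepage velocity v = q / n = 8.318e-4 / 0.11 = 0.007562 m/d
L = 4.03 km = 4030 m
t = L / v = 4030 / 0.007562 = 532900 d

533000 days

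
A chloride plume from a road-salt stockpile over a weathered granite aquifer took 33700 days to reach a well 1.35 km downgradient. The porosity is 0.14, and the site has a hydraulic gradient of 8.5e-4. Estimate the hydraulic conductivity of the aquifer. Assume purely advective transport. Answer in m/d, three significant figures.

6.60 m/d

L = 1.35 km = 1350 m
v = L / t = 1350 / 33700 = 0.04006 m/d
K = v · n / i = 0.04006 × 0.14 / 8.5e-4 = 6.60 m/d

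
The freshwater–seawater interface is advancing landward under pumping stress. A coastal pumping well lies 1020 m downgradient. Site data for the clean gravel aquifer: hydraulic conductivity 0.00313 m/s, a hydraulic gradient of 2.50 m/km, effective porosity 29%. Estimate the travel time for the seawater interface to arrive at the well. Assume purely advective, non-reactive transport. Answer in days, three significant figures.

438 days

K = 0.00313 m/s × 86400 s/d = 270.4 m/d
Darcy flux q = K·i = 270.4 × 0.0025 = 0.6761 m/d
v = Ki/n = 270.4·0.0025/0.29 = 2.331 m/d
t = L / v = 1020 / 2.331 = 437.5 d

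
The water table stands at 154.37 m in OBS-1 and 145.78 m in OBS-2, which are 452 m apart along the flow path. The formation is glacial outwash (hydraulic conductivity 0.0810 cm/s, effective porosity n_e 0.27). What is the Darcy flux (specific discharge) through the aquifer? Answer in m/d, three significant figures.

Hydraulic gradient i = (154.37 − 145.78) / 452 = 8.59 / 452 = 0.01900
K = 0.0810 cm/s × 864 = 69.98 m/d
Specific discharge q = 69.98 × 0.01900 = 1.330 m/d

1.33 m/d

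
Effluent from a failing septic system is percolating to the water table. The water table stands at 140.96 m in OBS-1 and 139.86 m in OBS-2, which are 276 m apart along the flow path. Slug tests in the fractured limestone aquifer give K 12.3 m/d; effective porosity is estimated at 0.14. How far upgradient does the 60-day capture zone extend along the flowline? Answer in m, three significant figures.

21.0 m

Hydraulic gradient i = (140.96 − 139.86) / 276 = 1.10 / 276 = 0.003986
Darcy flux q = K·i = 12.3 × 0.003986 = 0.04902 m/d
v_s = q/n_e = 0.04902/0.14 = 0.3502 m/d
L = v × T = 0.3502 × 60 = 21.01 m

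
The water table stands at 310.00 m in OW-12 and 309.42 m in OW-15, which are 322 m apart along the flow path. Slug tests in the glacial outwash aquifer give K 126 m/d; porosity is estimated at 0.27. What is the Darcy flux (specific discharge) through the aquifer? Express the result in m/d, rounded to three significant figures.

0.227 m/d

Hydraulic gradient i = (310.00 − 309.42) / 322 = 0.58 / 322 = 0.001801
q = Ki = 126 × 0.001801 = 0.2270 m/d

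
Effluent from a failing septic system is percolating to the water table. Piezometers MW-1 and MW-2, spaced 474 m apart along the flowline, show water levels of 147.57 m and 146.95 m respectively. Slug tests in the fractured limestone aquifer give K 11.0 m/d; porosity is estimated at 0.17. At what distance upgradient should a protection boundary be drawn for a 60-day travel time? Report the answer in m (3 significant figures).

Hydraulic gradient i = (147.57 − 146.95) / 474 = 0.62 / 474 = 0.001308
Specific discharge q = 11.0 × 0.001308 = 0.01439 m/d
v_s = q/n_e = 0.01439/0.17 = 0.08464 m/d
L = v × T = 0.08464 × 60 = 5.078 m

5.08 m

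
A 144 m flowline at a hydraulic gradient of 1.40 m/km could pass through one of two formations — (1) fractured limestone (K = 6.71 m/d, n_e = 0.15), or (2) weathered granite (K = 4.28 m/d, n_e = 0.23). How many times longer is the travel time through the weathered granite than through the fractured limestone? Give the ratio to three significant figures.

2.40

Unit 1 (fractured limestone): v = 6.71×0.0014/0.15 = 0.06263 m/d, t = 144/0.06263 = 2299 d
Unit 2 (weathered granite): v = 4.28×0.0014/0.23 = 0.02605 m/d, t = 144/0.02605 = 5527 d
t(weathered granite) / t(fractured limestone) = 5527/2299 = 2.40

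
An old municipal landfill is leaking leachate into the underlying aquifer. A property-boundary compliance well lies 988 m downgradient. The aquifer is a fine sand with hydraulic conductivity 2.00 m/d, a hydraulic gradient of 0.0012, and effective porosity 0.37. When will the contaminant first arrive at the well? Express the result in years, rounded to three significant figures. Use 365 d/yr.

417 years

Specific discharge q = 2.00 × 0.0012 = 0.002400 m/d
v_s = q/n_e = 0.002400/0.37 = 0.006486 m/d
t = L / v = 988 / 0.006486 = 152300 d
   = 152300 / 365 = 417 yr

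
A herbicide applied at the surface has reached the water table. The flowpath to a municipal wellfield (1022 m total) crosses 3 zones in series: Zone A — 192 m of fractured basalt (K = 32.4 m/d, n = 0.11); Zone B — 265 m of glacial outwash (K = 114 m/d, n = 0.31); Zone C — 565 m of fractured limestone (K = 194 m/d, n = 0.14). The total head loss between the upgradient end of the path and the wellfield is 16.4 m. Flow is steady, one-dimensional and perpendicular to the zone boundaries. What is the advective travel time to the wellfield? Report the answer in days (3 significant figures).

Continuity: the same q passes through each zone, so ΔH = q·Σ(L_j/K_j) — the zones act as resistances in series.
Σ(L/K) = 192/32.4 + 265/114 + 565/194 = 5.926 + 2.325 + 2.912 = 11.16 d
q = ΔH / Σ(L/K) = 16.4 / 11.16 = 1.469 m/d (same in every zone)
Zone A: v = q/n = 1.469/0.11 = 13.36 m/d → t_A = 192/13.36 = 14.38 d
Zone B: v = q/n = 1.469/0.31 = 4.739 m/d → t_B = 265/4.739 = 55.92 d
Zone C: v = q/n = 1.469/0.14 = 10.49 m/d → t_C = 565/10.49 = 53.84 d
Total t = 14.38 + 55.92 + 53.84 = 124.1 d

124 days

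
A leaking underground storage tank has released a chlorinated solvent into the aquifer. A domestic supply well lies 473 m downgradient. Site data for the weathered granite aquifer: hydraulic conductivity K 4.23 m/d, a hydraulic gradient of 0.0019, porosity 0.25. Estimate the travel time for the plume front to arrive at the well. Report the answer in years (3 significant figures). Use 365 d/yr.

Darcy flux q = K·i = 4.23 × 0.0019 = 0.008037 m/d
Average linear velocity = 0.008037 / 0.25 = 0.03215 m/d
t = L / v = 473 / 0.03215 = 14710 d
   = 14710 / 365 = 40.3 yr

40.3 years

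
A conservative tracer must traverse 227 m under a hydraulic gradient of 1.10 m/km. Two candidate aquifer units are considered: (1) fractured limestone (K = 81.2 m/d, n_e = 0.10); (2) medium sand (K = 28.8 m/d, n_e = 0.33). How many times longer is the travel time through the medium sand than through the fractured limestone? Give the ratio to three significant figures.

Unit 1 (fractured limestone): v = 81.2×0.0011/0.10 = 0.8932 m/d, t = 227/0.8932 = 254.1 d
Unit 2 (medium sand): v = 28.8×0.0011/0.33 = 0.09600 m/d, t = 227/0.09600 = 2365 d
t(medium sand) / t(fractured limestone) = 2365/254.1 = 9.30

9.30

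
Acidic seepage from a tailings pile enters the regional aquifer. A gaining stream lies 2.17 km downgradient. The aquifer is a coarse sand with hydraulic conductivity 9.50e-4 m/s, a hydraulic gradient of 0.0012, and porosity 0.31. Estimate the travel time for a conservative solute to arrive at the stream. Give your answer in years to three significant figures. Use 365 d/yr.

K = 9.50e-4 m/s × 86400 s/d = 82.08 m/d
Darcy flux q = K·i = 82.08 × 0.0012 = 0.09850 m/d
v_s = q/n_e = 0.09850/0.31 = 0.3177 m/d
L = 2.17 km = 2170 m
t = L / v = 2170 / 0.3177 = 6830 d
   = 6830 / 365 = 18.7 yr

18.7 years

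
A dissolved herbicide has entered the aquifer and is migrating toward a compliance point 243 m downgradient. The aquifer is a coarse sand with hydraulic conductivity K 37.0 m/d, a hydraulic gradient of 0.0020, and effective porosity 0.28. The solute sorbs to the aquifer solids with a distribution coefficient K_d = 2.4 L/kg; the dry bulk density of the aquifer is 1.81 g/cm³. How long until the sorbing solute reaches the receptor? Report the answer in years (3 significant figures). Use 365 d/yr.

Darcy flux q = K·i = 37.0 × 0.0020 = 0.07400 m/d
v_s = q/n_e = 0.07400/0.28 = 0.2643 m/d
Retardation R = 1 + ρ_b·K_d/n = 1 + 1.81×2.4/0.28 = 16.51
Contaminant velocity v_c = v/R = 0.2643/16.51 = 0.01600 m/d
t = L/v_c = 243/0.01600 = 15180 d
   = 15180/365 = 41.6 yr

41.6 years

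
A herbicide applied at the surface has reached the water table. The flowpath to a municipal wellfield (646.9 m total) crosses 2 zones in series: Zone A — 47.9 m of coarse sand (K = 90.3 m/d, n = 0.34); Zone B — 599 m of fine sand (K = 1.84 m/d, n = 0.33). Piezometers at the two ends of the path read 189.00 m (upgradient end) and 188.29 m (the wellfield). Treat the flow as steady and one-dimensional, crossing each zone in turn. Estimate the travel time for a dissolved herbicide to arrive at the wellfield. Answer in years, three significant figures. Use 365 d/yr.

269 years

Total head drop ΔH = 189.00 − 188.29 = 0.71 m
Continuity: the same q passes through each zone, so ΔH = q·Σ(L_j/K_j) — the zones act as resistances in series.
Σ(L/K) = 47.9/90.3 + 599/1.84 = 0.5305 + 325.5 = 326.1 d
q = ΔH / Σ(L/K) = 0.71 / 326.1 = 0.002177 m/d (same in every zone)
Zone A: v = q/n = 0.002177/0.34 = 0.006404 m/d → t_A = 47.9/0.006404 = 7479 d
Zone B: v = q/n = 0.002177/0.33 = 0.006598 m/d → t_B = 599/0.006598 = 90780 d
Total t = 7479 + 90780 = 98260 d
   = 98260 / 365 = 269 yr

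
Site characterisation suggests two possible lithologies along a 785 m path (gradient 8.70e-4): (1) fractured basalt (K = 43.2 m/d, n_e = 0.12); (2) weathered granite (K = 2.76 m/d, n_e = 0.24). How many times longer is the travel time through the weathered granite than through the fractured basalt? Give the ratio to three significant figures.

Unit 1 (fractured basalt): v = 43.2×8.7e-4/0.12 = 0.3132 m/d, t = 785/0.3132 = 2506 d
Unit 2 (weathered granite): v = 2.76×8.7e-4/0.24 = 0.01001 m/d, t = 785/0.01001 = 78460 d
t(weathered granite) / t(fractured basalt) = 78460/2506 = 31.3

31.3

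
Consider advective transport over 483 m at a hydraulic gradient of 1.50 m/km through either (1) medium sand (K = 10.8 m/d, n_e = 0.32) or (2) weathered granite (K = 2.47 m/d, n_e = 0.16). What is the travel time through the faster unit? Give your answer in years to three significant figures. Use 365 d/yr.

26.1 years

Unit 1 (medium sand): v = 10.8×0.0015/0.32 = 0.05063 m/d, t = 483/0.05063 = 9541 d
Unit 2 (weathered granite): v = 2.47×0.0015/0.16 = 0.02316 m/d, t = 483/0.02316 = 20860 d
Faster: 9541 d / 365 = 26.1 yr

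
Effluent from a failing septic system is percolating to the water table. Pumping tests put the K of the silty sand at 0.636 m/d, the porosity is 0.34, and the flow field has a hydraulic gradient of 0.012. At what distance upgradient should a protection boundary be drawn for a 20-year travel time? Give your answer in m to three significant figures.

164 m

q = Ki = 0.636 × 0.012 = 0.007632 m/d
v = Ki/n = 0.636·0.012/0.34 = 0.02245 m/d
T = 20 yr × 365 = 7300 d
L = v × T = 0.02245 × 7300 = 163.9 m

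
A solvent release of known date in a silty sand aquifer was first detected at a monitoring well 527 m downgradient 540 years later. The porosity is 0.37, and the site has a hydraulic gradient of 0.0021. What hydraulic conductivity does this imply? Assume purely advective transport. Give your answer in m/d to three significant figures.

0.471 m/d

t = 540 years = 197100 d
v = L / t = 527 / 197100 = 0.002674 m/d
K = v · n / i = 0.002674 × 0.37 / 0.0021 = 0.471 m/d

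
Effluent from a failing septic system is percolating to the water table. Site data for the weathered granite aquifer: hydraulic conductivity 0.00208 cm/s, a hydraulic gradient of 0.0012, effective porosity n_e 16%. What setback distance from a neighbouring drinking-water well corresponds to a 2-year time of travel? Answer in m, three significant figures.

9.84 m

K = 0.00208 cm/s × 864 = 1.797 m/d
q = Ki = 1.797 × 0.0012 = 0.002157 m/d
Average linear velocity = 0.002157 / 0.16 = 0.01348 m/d
T = 2 yr × 365 = 730 d
L = v × T = 0.01348 × 730 = 9.839 m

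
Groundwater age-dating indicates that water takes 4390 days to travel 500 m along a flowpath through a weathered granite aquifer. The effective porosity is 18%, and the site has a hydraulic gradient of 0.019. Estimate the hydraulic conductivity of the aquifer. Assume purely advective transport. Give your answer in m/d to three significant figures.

1.08 m/d

v = L / t = 500 / 4390 = 0.1139 m/d
K = v · n / i = 0.1139 × 0.18 / 0.019 = 1.08 m/d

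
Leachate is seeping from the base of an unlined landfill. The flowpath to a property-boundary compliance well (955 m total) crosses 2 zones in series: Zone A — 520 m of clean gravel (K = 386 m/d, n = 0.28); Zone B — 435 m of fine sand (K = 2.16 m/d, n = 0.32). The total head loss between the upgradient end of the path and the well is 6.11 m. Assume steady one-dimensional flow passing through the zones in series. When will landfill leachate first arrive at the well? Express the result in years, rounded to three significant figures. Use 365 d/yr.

Steady 1-D flow in series ⇒ the Darcy flux q is identical in every zone and the zone head losses add (resistances L/K in series).
Σ(L/K) = 520/386 + 435/2.16 = 1.347 + 201.4 = 202.7 d
q = ΔH / Σ(L/K) = 6.11 / 202.7 = 0.03014 m/d (same in every zone)
Zone A: v = q/n = 0.03014/0.28 = 0.1076 m/d → t_A = 520/0.1076 = 4831 d
Zone B: v = q/n = 0.03014/0.32 = 0.09418 m/d → t_B = 435/0.09418 = 4619 d
Total t = 4831 + 4619 = 9450 d
   = 9450 / 365 = 25.9 yr

25.9 years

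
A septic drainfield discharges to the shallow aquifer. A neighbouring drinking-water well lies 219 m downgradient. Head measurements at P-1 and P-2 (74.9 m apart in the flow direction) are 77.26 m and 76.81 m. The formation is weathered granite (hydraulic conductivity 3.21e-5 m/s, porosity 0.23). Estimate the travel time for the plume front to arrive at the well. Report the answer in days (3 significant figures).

3020 days

Hydraulic gradient i = (77.26 − 76.81) / 74.9 = 0.45 / 74.9 = 0.006008
K = 3.21e-5 m/s × 86400 s/d = 2.773 m/d
q = Ki = 2.773 × 0.006008 = 0.01666 m/d
Average linear velocity = 0.01666 / 0.23 = 0.07245 m/d
t = L / v = 219 / 0.07245 = 3023 d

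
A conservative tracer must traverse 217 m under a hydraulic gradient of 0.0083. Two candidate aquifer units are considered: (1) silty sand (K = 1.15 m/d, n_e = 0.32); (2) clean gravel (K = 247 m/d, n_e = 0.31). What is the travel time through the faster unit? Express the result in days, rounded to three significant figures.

Unit 1 (silty sand): v = 1.15×0.0083/0.32 = 0.02983 m/d, t = 217/0.02983 = 7275 d
Unit 2 (clean gravel): v = 247×0.0083/0.31 = 6.613 m/d, t = 217/6.613 = 32.81 d
Faster unit: t = 32.8 d

32.8 days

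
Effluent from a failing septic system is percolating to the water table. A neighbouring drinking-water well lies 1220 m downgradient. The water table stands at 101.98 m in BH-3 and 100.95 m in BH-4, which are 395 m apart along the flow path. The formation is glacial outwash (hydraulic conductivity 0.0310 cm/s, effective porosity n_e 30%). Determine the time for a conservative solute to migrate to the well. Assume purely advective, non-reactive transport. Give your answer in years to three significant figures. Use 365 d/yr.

14.4 years

Hydraulic gradient i = (101.98 − 100.95) / 395 = 1.03 / 395 = 0.002608
K = 0.0310 cm/s × 864 = 26.78 m/d
q = Ki = 26.78 × 0.002608 = 0.06984 m/d
Average linear velocity = 0.06984 / 0.30 = 0.2328 m/d
t = L / v = 1220 / 0.2328 = 5240 d
   = 5240 / 365 = 14.4 yr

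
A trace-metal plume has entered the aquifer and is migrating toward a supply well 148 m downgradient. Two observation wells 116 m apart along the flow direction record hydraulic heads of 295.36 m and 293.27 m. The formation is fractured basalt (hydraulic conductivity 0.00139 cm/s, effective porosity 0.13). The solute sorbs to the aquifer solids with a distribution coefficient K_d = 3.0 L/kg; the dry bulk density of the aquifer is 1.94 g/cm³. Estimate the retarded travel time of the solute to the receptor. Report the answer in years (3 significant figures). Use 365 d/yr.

Hydraulic gradient i = (295.36 − 293.27) / 116 = 2.09 / 116 = 0.01802
K = 0.00139 cm/s × 864 = 1.201 m/d
Darcy flux q = K·i = 1.201 × 0.01802 = 0.02164 m/d
v = Ki/n = 1.201·0.01802/0.13 = 0.1664 m/d
Retardation R = 1 + ρ_b·K_d/n = 1 + 1.94×3.0/0.13 = 45.77
Contaminant velocity v_c = v/R = 0.1664/45.77 = 0.003637 m/d
t = L/v_c = 148/0.003637 = 40700 d
   = 40700/365 = 111 yr

111 years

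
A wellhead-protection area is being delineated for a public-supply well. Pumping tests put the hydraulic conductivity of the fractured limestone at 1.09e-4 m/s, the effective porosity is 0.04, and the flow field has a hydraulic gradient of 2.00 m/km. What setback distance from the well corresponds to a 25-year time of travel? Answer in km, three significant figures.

K = 1.09e-4 m/s × 86400 s/d = 9.418 m/d
Specific discharge q = 9.418 × 0.0020 = 0.01884 m/d
v = Ki/n = 9.418·0.0020/0.04 = 0.4709 m/d
T = 25 yr × 365 = 9125 d
L = v × T = 0.4709 × 9125 = 4297 m
   = 4.30 km

4.30 km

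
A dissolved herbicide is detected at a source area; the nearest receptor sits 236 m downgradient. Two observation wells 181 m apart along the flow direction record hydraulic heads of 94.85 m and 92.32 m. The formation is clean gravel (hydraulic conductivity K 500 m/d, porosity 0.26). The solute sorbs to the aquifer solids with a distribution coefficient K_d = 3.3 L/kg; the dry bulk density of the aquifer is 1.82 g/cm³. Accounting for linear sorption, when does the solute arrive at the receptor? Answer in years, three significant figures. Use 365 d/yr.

Hydraulic gradient i = (94.85 − 92.32) / 181 = 2.53 / 181 = 0.01398
Specific discharge q = 500 × 0.01398 = 6.989 m/d
Seepage velocity v = q / n = 6.989 / 0.26 = 26.88 m/d
Retardation R = 1 + ρ_b·K_d/n = 1 + 1.82×3.3/0.26 = 24.10
Contaminant velocity v_c = v/R = 26.88/24.10 = 1.115 m/d
t = L/v_c = 236/1.115 = 211.6 d
   = 211.6/365 = 0.580 yr

0.580 years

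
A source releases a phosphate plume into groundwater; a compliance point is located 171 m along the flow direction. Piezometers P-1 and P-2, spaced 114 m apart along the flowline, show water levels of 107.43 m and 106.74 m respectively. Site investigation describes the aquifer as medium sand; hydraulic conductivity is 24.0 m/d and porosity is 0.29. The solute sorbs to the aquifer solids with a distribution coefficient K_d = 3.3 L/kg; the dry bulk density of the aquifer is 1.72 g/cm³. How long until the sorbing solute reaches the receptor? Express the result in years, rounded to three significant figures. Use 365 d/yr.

Hydraulic gradient i = (107.43 − 106.74) / 114 = 0.69 / 114 = 0.006053
Darcy flux q = K·i = 24.0 × 0.006053 = 0.1453 m/d
v_s = q/n_e = 0.1453/0.29 = 0.5009 m/d
Retardation R = 1 + ρ_b·K_d/n = 1 + 1.72×3.3/0.29 = 20.57
Contaminant velocity v_c = v/R = 0.5009/20.57 = 0.02435 m/d
t = L/v_c = 171/0.02435 = 7023 d
   = 7023/365 = 19.2 yr

19.2 years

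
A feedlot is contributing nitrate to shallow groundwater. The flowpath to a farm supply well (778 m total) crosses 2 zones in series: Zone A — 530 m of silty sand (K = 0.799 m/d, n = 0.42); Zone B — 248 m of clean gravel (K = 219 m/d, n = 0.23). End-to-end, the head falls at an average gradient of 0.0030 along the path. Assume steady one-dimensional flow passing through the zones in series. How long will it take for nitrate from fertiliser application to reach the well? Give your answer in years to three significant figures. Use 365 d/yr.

For zones in series the flux q is common to all zones; the equivalent conductivity is the harmonic (thickness-weighted) mean, K_eq = L_total / Σ(L_j/K_j).
Σ(L/K) = 530/0.799 + 248/219 = 663.3 + 1.132 = 664.5 d
K_eq = L_total / Σ(L/K) = 778 / 664.5 = 1.171 m/d
q = K_eq · i = 1.171 × 0.0030 = 0.003513 m/d (same in every zone)
Zone A: v = q/n = 0.003513/0.42 = 0.008363 m/d → t_A = 530/0.008363 = 63370 d
Zone B: v = q/n = 0.003513/0.23 = 0.01527 m/d → t_B = 248/0.01527 = 16240 d
Total t = 63370 + 16240 = 79610 d
   = 79610 / 365 = 218 yr

218 years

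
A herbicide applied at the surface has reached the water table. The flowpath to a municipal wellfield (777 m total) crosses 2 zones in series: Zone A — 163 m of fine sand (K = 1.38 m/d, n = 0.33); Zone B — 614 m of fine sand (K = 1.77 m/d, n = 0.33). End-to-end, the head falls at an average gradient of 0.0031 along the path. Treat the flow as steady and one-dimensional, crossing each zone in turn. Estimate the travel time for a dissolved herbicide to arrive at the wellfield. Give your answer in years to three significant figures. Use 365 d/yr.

136 years

Steady 1-D flow in series ⇒ the Darcy flux q is identical in every zone and the zone head losses add (resistances L/K in series).
Σ(L/K) = 163/1.38 + 614/1.77 = 118.1 + 346.9 = 465.0 d
K_eq = L_total / Σ(L/K) = 777 / 465.0 = 1.671 m/d
q = K_eq · i = 1.671 × 0.0031 = 0.005180 m/d (same in every zone)
Zone A: v = q/n = 0.005180/0.33 = 0.01570 m/d → t_A = 163/0.01570 = 10380 d
Zone B: v = q/n = 0.005180/0.33 = 0.01570 m/d → t_B = 614/0.01570 = 39120 d
Total t = 10380 + 39120 = 49500 d
   = 49500 / 365 = 136 yr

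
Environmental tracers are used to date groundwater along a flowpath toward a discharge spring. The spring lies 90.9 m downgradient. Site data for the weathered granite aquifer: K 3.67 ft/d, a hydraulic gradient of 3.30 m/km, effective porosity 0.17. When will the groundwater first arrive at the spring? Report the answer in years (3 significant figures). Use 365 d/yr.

11.5 years

K = 3.67 ft/d × 0.3048 = 1.119 m/d
Darcy flux q = K·i = 1.119 × 0.0033 = 0.003691 m/d
v = Ki/n = 1.119·0.0033/0.17 = 0.02171 m/d
t = L / v = 90.9 / 0.02171 = 4186 d
   = 4186 / 365 = 11.5 yr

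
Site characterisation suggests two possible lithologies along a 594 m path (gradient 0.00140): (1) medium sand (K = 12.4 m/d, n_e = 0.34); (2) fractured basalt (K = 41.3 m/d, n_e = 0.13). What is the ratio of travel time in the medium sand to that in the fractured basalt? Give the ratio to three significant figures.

8.71

Unit 1 (medium sand): v = 12.4×0.0014/0.34 = 0.05106 m/d, t = 594/0.05106 = 11630 d
Unit 2 (fractured basalt): v = 41.3×0.0014/0.13 = 0.4448 m/d, t = 594/0.4448 = 1336 d
t(medium sand) / t(fractured basalt) = 11630/1336 = 8.71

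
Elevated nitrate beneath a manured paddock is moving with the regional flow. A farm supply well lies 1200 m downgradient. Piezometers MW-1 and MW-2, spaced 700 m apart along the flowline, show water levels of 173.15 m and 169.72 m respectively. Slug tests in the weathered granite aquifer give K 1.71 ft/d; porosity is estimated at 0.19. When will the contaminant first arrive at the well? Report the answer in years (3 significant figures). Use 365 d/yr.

Hydraulic gradient i = (173.15 − 169.72) / 700 = 3.43 / 700 = 0.004900
K = 1.71 ft/d × 0.3048 = 0.5212 m/d
Specific discharge q = 0.5212 × 0.004900 = 0.002554 m/d
v_s = q/n_e = 0.002554/0.19 = 0.01344 m/d
t = L / v = 1200 / 0.01344 = 89270 d
   = 89270 / 365 = 245 yr

245 years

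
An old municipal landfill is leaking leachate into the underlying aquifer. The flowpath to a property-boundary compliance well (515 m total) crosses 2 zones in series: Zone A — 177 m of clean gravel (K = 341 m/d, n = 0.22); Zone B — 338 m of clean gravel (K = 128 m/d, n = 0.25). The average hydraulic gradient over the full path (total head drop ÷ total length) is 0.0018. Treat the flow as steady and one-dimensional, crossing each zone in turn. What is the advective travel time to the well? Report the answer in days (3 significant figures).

421 days

Continuity: the same q passes through each zone, so ΔH = q·Σ(L_j/K_j) — the zones act as resistances in series.
Σ(L/K) = 177/341 + 338/128 = 0.5191 + 2.641 = 3.160 d
K_eq = L_total / Σ(L/K) = 515 / 3.160 = 163.0 m/d
q = K_eq · i = 163.0 × 0.0018 = 0.2934 m/d (same in every zone)
Zone A: v = q/n = 0.2934/0.22 = 1.334 m/d → t_A = 177/1.334 = 132.7 d
Zone B: v = q/n = 0.2934/0.25 = 1.174 m/d → t_B = 338/1.174 = 288.0 d
Total t = 132.7 + 288.0 = 420.7 d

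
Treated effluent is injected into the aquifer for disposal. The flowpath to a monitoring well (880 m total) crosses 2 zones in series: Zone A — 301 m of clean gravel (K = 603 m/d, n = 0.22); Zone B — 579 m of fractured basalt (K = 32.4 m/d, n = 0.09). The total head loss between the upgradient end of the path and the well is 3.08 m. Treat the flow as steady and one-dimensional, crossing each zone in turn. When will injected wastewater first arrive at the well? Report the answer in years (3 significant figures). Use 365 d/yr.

1.93 years

Steady 1-D flow in series ⇒ the Darcy flux q is identical in every zone and the zone head losses add (resistances L/K in series).
Σ(L/K) = 301/603 + 579/32.4 = 0.4992 + 17.87 = 18.37 d
q = ΔH / Σ(L/K) = 3.08 / 18.37 = 0.1677 m/d (same in every zone)
Zone A: v = q/n = 0.1677/0.22 = 0.7621 m/d → t_A = 301/0.7621 = 394.9 d
Zone B: v = q/n = 0.1677/0.09 = 1.863 m/d → t_B = 579/1.863 = 310.8 d
Total t = 394.9 + 310.8 = 705.7 d
   = 705.7 / 365 = 1.93 yr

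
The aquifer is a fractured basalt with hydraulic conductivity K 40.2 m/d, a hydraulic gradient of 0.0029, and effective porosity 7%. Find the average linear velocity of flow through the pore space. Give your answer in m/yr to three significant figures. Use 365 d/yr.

Specific discharge q = 40.2 × 0.0029 = 0.1166 m/d
Average linear velocity = 0.1166 / 0.07 = 1.665 m/d
   = 1.665 × 365 = 608 m/yr

608 m/yr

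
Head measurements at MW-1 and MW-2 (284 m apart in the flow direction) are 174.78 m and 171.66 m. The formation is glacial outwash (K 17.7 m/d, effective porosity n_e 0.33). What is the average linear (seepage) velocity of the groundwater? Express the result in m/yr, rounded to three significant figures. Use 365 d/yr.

215 m/yr

Hydraulic gradient i = (174.78 − 171.66) / 284 = 3.12 / 284 = 0.01099
q = Ki = 17.7 × 0.01099 = 0.1945 m/d
Seepage velocity v = q / n = 0.1945 / 0.33 = 0.5892 m/d
   = 0.5892 × 365 = 215 m/yr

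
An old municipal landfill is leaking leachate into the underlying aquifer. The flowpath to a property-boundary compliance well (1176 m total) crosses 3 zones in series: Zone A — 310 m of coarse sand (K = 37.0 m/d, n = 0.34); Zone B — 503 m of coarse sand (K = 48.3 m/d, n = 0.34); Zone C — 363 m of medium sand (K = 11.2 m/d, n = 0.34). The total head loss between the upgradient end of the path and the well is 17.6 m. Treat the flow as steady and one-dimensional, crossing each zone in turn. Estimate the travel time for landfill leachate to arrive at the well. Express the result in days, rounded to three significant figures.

1160 days

Steady 1-D flow in series ⇒ the Darcy flux q is identical in every zone and the zone head losses add (resistances L/K in series).
Σ(L/K) = 310/37.0 + 503/48.3 + 363/11.2 = 8.378 + 10.41 + 32.41 = 51.20 d
q = ΔH / Σ(L/K) = 17.6 / 51.20 = 0.3437 m/d (same in every zone)
Zone A: v = q/n = 0.3437/0.34 = 1.011 m/d → t_A = 310/1.011 = 306.6 d
Zone B: v = q/n = 0.3437/0.34 = 1.011 m/d → t_B = 503/1.011 = 497.5 d
Zone C: v = q/n = 0.3437/0.34 = 1.011 m/d → t_C = 363/1.011 = 359.1 d
Total t = 306.6 + 497.5 + 359.1 = 1163 d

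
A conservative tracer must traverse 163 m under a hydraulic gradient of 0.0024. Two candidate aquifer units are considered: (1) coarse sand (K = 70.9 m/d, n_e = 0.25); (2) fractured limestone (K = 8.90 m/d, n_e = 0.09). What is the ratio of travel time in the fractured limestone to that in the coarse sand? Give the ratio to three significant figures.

Unit 1 (coarse sand): v = 70.9×0.0024/0.25 = 0.6806 m/d, t = 163/0.6806 = 239.5 d
Unit 2 (fractured limestone): v = 8.90×0.0024/0.09 = 0.2373 m/d, t = 163/0.2373 = 686.8 d
t(fractured limestone) / t(coarse sand) = 686.8/239.5 = 2.87

2.87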